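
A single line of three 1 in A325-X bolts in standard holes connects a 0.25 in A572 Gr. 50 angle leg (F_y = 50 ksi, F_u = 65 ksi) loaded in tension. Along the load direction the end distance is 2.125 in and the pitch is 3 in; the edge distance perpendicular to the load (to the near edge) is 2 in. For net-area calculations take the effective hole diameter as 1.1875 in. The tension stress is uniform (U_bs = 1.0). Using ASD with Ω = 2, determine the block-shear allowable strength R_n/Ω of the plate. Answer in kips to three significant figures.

Shear plane L_v = 2.125 + 2·3 = 8.125 in; A_gv = 8.125 × 0.25 = 2.031 in².
A_nv = (8.125 − 2.5·1.1875) × 0.25 = 1.289 in².
A_nt = (2 − 0.5·1.1875) × 0.25 = 0.3516 in².
0.6 F_u A_nv = 50.27 kips; 0.6 F_y A_gv = 60.94 kips → shear rupture governs the shear term.
R_n = 50.27 + 1.0 × 65 × 0.3516 = 73.12 kips.
Allowable strength R_n/Ω = 73.12 / 2 = 36.6 kips.

36.6 kips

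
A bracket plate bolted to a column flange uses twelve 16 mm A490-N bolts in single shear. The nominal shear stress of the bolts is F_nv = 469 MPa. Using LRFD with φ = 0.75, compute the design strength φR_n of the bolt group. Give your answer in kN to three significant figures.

A_b = π × 16² / 4 = 201.1 mm².
R_n = F_nv · A_b · n · n_s = 469 × 201.1 × 12 × 1 / 1000 = 1132 kN.
Design strength φR_n = 0.75 × 1132 = 849 kN.

849 kN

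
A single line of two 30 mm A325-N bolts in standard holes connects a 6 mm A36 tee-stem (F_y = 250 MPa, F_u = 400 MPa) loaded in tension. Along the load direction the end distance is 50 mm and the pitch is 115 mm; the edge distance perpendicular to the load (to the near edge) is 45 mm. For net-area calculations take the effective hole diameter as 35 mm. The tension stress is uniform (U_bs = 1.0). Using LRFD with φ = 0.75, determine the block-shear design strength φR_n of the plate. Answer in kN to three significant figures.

161 kN

Shear plane L_v = 50 + 1·115 = 165 mm; A_gv = 165 × 6 = 990 mm².
A_nv = (165 − 1.5·35) × 6 = 675 mm².
A_nt = (45 − 0.5·35) × 6 = 165 mm².
0.6 F_u A_nv = 162 kN; 0.6 F_y A_gv = 148.5 kN → shear yielding governs the shear term.
R_n = 148.5 + 1.0 × 400 × 165 / 1000 = 214.5 kN.
Design strength φR_n = 0.75 × 214.5 = 161 kN.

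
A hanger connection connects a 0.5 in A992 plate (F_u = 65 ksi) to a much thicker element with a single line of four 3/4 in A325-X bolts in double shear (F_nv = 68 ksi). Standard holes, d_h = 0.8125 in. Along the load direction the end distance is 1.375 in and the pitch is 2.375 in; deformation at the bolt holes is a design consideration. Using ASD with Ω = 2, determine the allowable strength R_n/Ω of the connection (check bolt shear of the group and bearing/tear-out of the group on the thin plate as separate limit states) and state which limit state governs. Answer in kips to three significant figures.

Bolt shear: A_b = π·0.75²/4 = 0.4418 in²; R_n = 68 × 0.4418 × 4 × 2 = 240.3 kips → 240.3 / 2 = 120 kips.
Bearing (1.2 l_c t F_u ≤ 2.4 d t F_u): upper limit = 2.4·0.75·0.5·65 = 58.5 kips.
  Edge l_c = 1.375 − 0.8125/2 = 0.9688 → r_n = 37.78 kips; interior l_c = 2.375 − 0.8125 = 1.562 → r_n = 58.5 kips.
  R_n,bearing = 1·37.78 + 3·58.5 = 213.3 kips → 213.3 / 2 = 107 kips.
Bearing governs: 107 kips.

107 kips (bearing governs)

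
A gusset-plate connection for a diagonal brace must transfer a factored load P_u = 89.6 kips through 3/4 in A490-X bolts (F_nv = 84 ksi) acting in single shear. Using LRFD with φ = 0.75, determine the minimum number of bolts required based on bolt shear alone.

4 bolts

A_b = π·0.75²/4 = 0.4418 in².
Per-bolt design strength φR_n = 0.75 × 84 × 0.4418 × 1 = 27.83 kips.
n ≥ 89.6 / 27.83 = 3.219 → use 4 bolts.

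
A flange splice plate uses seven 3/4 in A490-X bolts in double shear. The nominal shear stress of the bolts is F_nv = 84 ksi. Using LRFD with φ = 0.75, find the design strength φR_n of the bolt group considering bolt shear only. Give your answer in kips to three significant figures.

A_b = π × 0.75² / 4 = 0.4418 in².
R_n = F_nv · A_b · n · n_s = 84 × 0.4418 × 7 × 2 = 519.5 kips.
Design strength φR_n = 0.75 × 519.5 = 390 kips.

390 kips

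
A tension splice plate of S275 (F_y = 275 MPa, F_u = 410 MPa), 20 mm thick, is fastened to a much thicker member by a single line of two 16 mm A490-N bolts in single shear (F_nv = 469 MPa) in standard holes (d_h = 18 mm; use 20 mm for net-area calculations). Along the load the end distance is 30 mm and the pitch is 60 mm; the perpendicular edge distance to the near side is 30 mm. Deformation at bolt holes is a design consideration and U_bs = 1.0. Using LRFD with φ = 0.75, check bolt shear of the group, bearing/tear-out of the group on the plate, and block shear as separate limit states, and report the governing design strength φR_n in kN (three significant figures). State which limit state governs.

141 kN (bolt shear governs)

Bolt shear: A_b = π·16²/4 = 201.1 mm²; R_n = 469 × 201.1 × 2 × 1 / 1000 = 188.6 kN → 0.75 × 188.6 = 141 kN.
Bearing: edge l_c = 21, r_n = 206.6 kN; interior l_c = 42, r_n = 314.9 kN; R_n = 206.6 + 1·314.9 = 521.5 kN → 391 kN.
Block shear: A_gv = 1800, A_nv = 1200, A_nt = 400 mm²; R_n = min(0.6F_uA_nv, 0.6F_yA_gv) + U_bs·F_u·A_nt = 459.2 kN → 344 kN.
Bolt shear governs: 141 kN.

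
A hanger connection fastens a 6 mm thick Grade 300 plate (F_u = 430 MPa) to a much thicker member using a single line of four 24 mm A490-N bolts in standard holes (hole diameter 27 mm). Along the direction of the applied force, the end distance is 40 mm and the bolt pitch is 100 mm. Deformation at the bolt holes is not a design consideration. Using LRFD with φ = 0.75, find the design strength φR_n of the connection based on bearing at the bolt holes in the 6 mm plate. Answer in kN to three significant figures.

Per bolt r_n = 1.5 l_c t F_u ≤ 3.0 d t F_u; upper limit = 3.0 × 24 × 6 × 430 / 1000 = 185.8 kN.
Edge bolt: l_c = 40 − 27/2 = 26.5 mm → 1.5 × 26.5 × 6 × 430 / 1000 = 102.6 → r_n = 102.6 kN.
Interior bolts: l_c = 100 − 27 = 73 mm → 1.5 × 73 × 6 × 430 / 1000 = 282.5 → r_n = 185.8 kN.
R_n = 1 × 102.6 + 3 × 185.8 = 659.8 kN.
Design strength φR_n = 0.75 × 659.8 = 495 kN.

495 kN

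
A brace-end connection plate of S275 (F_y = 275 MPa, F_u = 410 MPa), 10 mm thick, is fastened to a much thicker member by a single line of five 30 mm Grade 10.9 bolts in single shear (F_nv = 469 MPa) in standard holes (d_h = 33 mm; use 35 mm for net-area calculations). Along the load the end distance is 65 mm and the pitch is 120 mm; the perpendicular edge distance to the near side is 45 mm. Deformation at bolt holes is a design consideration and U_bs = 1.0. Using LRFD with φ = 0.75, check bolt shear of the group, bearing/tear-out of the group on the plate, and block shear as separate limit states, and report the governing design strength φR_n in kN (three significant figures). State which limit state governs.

759 kN (block shear governs)

Bolt shear: A_b = π·30²/4 = 706.9 mm²; R_n = 469 × 706.9 × 5 × 1 / 1000 = 1658 kN → 0.75 × 1658 = 1240 kN.
Bearing: edge l_c = 48.5, r_n = 238.6 kN; interior l_c = 87, r_n = 295.2 kN; R_n = 238.6 + 4·295.2 = 1419 kN → 1060 kN.
Block shear: A_gv = 5450, A_nv = 3875, A_nt = 275 mm²; R_n = min(0.6F_uA_nv, 0.6F_yA_gv) + U_bs·F_u·A_nt = 1012 kN → 759 kN.
Block shear governs: 759 kN.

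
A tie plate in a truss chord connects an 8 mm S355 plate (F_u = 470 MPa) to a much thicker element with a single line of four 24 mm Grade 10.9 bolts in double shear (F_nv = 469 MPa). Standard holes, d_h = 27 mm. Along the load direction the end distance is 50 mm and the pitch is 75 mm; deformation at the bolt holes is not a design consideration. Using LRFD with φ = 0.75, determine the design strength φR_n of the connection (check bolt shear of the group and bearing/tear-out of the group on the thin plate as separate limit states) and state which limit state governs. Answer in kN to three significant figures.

Bolt shear: A_b = π·24²/4 = 452.4 mm²; R_n = 469 × 452.4 × 4 × 2 / 1000 = 1697 kN → 0.75 × 1697 = 1270 kN.
Bearing (1.5 l_c t F_u ≤ 3.0 d t F_u): upper limit = 3.0·24·8·470 / 1000 = 270.7 kN.
  Edge l_c = 50 − 27/2 = 36.5 → r_n = 205.9 kN; interior l_c = 75 − 27 = 48 → r_n = 270.7 kN.
  R_n,bearing = 1·205.9 + 3·270.7 = 1018 kN → 0.75 × 1018 = 764 kN.
Bearing governs: 764 kN.

764 kN (bearing governs)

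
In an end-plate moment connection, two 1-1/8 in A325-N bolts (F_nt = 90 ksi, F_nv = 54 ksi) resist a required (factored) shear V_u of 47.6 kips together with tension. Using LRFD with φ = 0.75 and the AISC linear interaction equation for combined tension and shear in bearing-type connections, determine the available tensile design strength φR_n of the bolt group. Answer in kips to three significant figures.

A_b = π·1.125²/4 = 0.994 in²; f_rv = 47.6 / (2 × 0.994) = 23.94 ksi.
F'_nt = 1.3 F_nt − (F_nt / φF_nv) f_rv = 1.3·90 − (90/(0.75·54))·23.94 = 63.79 ksi, capped at F_nt → F'_nt = 63.79 ksi.
R_n = F'_nt · A_b · n = 63.79 × 0.994 × 2 = 126.8 kips.
Design strength φR_n = 0.75 × 126.8 = 95.1 kips.

95.1 kips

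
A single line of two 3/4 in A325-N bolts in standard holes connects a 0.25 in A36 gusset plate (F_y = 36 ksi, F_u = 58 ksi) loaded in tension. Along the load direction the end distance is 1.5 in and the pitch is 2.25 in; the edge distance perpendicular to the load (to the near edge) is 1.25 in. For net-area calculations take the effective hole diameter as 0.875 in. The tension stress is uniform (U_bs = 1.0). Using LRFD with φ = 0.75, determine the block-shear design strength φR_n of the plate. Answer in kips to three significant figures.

Shear plane L_v = 1.5 + 1·2.25 = 3.75 in; A_gv = 3.75 × 0.25 = 0.9375 in².
A_nv = (3.75 − 1.5·0.875) × 0.25 = 0.6094 in².
A_nt = (1.25 − 0.5·0.875) × 0.25 = 0.2031 in².
0.6 F_u A_nv = 21.21 kips; 0.6 F_y A_gv = 20.25 kips → shear yielding governs the shear term.
R_n = 20.25 + 1.0 × 58 × 0.2031 = 32.03 kips.
Design strength φR_n = 0.75 × 32.03 = 24 kips.

24 kips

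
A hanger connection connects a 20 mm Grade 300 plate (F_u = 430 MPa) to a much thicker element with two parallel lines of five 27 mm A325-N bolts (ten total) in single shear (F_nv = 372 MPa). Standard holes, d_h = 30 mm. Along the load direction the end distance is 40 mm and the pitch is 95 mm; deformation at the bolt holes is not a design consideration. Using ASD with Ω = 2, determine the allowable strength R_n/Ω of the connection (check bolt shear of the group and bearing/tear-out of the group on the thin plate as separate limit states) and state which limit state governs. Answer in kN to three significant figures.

Bolt shear: A_b = π·27²/4 = 572.6 mm²; R_n = 372 × 572.6 × 10 × 1 / 1000 = 2130 kN → 2130 / 2 = 1060 kN.
Bearing (1.5 l_c t F_u ≤ 3.0 d t F_u): upper limit = 3.0·27·20·430 / 1000 = 696.6 kN.
  Edge l_c = 40 − 30/2 = 25 → r_n = 322.5 kN; interior l_c = 95 − 30 = 65 → r_n = 696.6 kN.
  R_n,bearing = 2·322.5 + 8·696.6 = 6218 kN → 6218 / 2 = 3110 kN.
Bolt shear governs: 1060 kN.

1060 kN (bolt shear governs)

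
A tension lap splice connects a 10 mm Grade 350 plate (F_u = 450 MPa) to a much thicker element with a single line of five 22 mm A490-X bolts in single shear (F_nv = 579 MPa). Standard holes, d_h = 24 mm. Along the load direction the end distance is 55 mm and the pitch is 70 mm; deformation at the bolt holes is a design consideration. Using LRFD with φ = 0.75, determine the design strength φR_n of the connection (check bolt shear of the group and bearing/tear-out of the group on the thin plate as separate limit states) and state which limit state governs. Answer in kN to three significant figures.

Bolt shear: A_b = π·22²/4 = 380.1 mm²; R_n = 579 × 380.1 × 5 × 1 / 1000 = 1100 kN → 0.75 × 1100 = 825 kN.
Bearing (1.2 l_c t F_u ≤ 2.4 d t F_u): upper limit = 2.4·22·10·450 / 1000 = 237.6 kN.
  Edge l_c = 55 − 24/2 = 43 → r_n = 232.2 kN; interior l_c = 70 − 24 = 46 → r_n = 237.6 kN.
  R_n,bearing = 1·232.2 + 4·237.6 = 1183 kN → 0.75 × 1183 = 887 kN.
Bolt shear governs: 825 kN.

825 kN (bolt shear governs)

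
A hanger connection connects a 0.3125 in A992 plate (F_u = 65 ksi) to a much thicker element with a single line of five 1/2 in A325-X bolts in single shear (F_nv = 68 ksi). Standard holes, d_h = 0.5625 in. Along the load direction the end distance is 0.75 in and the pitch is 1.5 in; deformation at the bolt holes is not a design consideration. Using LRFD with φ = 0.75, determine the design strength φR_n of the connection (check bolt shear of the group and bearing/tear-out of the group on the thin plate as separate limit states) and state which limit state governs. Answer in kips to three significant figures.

Bolt shear: A_b = π·0.5²/4 = 0.1963 in²; R_n = 68 × 0.1963 × 5 × 1 = 66.76 kips → 0.75 × 66.76 = 50.1 kips.
Bearing (1.5 l_c t F_u ≤ 3.0 d t F_u): upper limit = 3.0·0.5·0.3125·65 = 30.47 kips.
  Edge l_c = 0.75 − 0.5625/2 = 0.4688 → r_n = 14.28 kips; interior l_c = 1.5 − 0.5625 = 0.9375 → r_n = 28.56 kips.
  R_n,bearing = 1·14.28 + 4·28.56 = 128.5 kips → 0.75 × 128.5 = 96.4 kips.
Bolt shear governs: 50.1 kips.

50.1 kips (bolt shear governs)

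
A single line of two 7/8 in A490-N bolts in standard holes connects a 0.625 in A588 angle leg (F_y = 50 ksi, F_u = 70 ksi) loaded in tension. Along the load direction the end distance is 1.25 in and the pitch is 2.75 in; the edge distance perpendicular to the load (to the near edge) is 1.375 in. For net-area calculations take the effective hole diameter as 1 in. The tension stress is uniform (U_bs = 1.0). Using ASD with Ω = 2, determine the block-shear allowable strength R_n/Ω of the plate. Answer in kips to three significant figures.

Shear plane L_v = 1.25 + 1·2.75 = 4 in; A_gv = 4 × 0.625 = 2.5 in².
A_nv = (4 − 1.5·1) × 0.625 = 1.562 in².
A_nt = (1.375 − 0.5·1) × 0.625 = 0.5469 in².
0.6 F_u A_nv = 65.62 kips; 0.6 F_y A_gv = 75 kips → shear rupture governs the shear term.
R_n = 65.62 + 1.0 × 70 × 0.5469 = 103.9 kips.
Allowable strength R_n/Ω = 103.9 / 2 = 52 kips.

52 kips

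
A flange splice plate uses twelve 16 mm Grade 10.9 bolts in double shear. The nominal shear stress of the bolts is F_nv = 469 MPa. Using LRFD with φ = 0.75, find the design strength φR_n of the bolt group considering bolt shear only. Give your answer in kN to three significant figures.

A_b = π × 16² / 4 = 201.1 mm².
R_n = F_nv · A_b · n · n_s = 469 × 201.1 × 12 × 2 / 1000 = 2263 kN.
Design strength φR_n = 0.75 × 2263 = 1700 kN.

1700 kN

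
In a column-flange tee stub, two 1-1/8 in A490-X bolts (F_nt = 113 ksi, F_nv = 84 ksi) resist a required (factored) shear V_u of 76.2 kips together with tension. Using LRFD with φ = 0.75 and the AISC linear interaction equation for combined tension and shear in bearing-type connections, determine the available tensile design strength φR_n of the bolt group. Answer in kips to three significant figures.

117 kips

A_b = π·1.125²/4 = 0.994 in²; f_rv = 76.2 / (2 × 0.994) = 38.33 ksi.
F'_nt = 1.3 F_nt − (F_nt / φF_nv) f_rv = 1.3·113 − (113/(0.75·84))·38.33 = 78.15 ksi, capped at F_nt → F'_nt = 78.15 ksi.
R_n = F'_nt · A_b · n = 78.15 × 0.994 × 2 = 155.4 kips.
Design strength φR_n = 0.75 × 155.4 = 117 kips.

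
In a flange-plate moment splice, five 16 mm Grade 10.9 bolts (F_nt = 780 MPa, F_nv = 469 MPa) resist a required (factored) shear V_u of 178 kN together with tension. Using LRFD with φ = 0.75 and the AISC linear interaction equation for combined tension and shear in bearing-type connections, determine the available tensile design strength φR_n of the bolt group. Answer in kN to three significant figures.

A_b = π·16²/4 = 201.1 mm²; f_rv = 178 × 1000 / (5 × 201.1) = 177.1 MPa.
F'_nt = 1.3 F_nt − (F_nt / φF_nv) f_rv = 1.3·780 − (780/(0.75·469))·177.1 = 621.4 MPa, capped at F_nt → F'_nt = 621.4 MPa.
R_n = F'_nt · A_b · n = 621.4 × 201.1 × 5 / 1000 = 624.7 kN.
Design strength φR_n = 0.75 × 624.7 = 469 kN.

469 kN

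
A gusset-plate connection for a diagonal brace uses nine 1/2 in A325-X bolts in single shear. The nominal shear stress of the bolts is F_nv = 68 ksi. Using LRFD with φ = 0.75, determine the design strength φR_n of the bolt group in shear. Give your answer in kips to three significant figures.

A_b = π × 0.5² / 4 = 0.1963 in².
R_n = F_nv · A_b · n · n_s = 68 × 0.1963 × 9 × 1 = 120.2 kips.
Design strength φR_n = 0.75 × 120.2 = 90.1 kips.

90.1 kips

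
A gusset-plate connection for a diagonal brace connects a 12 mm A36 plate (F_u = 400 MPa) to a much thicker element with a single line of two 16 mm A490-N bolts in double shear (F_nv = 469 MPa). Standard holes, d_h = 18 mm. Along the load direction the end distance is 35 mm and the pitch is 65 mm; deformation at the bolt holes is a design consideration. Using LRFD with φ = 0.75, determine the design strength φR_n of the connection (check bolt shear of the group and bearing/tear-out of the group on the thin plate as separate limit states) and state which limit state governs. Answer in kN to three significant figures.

Bolt shear: A_b = π·16²/4 = 201.1 mm²; R_n = 469 × 201.1 × 2 × 2 / 1000 = 377.2 kN → 0.75 × 377.2 = 283 kN.
Bearing (1.2 l_c t F_u ≤ 2.4 d t F_u): upper limit = 2.4·16·12·400 / 1000 = 184.3 kN.
  Edge l_c = 35 − 18/2 = 26 → r_n = 149.8 kN; interior l_c = 65 − 18 = 47 → r_n = 184.3 kN.
  R_n,bearing = 1·149.8 + 1·184.3 = 334.1 kN → 0.75 × 334.1 = 251 kN.
Bearing governs: 251 kN.

251 kN (bearing governs)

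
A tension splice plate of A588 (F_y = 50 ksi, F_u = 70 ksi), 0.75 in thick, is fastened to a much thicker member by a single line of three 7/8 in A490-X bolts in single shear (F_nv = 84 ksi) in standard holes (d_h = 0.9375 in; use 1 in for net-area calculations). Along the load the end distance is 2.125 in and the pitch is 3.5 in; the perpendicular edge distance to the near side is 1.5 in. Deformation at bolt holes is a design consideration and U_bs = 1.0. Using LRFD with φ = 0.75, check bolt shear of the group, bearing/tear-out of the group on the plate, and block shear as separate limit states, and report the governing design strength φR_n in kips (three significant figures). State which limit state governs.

Bolt shear: A_b = π·0.875²/4 = 0.6013 in²; R_n = 84 × 0.6013 × 3 × 1 = 151.5 kips → 0.75 × 151.5 = 114 kips.
Bearing: edge l_c = 1.656, r_n = 104.3 kips; interior l_c = 2.562, r_n = 110.3 kips; R_n = 104.3 + 2·110.3 = 324.8 kips → 244 kips.
Block shear: A_gv = 6.844, A_nv = 4.969, A_nt = 0.75 in²; R_n = min(0.6F_uA_nv, 0.6F_yA_gv) + U_bs·F_u·A_nt = 257.8 kips → 193 kips.
Bolt shear governs: 114 kips.

114 kips (bolt shear governs)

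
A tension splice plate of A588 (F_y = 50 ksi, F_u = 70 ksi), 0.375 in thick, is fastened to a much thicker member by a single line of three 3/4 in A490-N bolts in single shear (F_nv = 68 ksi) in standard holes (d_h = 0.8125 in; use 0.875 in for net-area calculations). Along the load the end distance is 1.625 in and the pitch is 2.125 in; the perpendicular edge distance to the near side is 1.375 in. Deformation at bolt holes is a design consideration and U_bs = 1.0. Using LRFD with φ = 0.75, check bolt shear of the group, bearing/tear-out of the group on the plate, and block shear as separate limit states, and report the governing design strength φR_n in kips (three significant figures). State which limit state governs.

Bolt shear: A_b = π·0.75²/4 = 0.4418 in²; R_n = 68 × 0.4418 × 3 × 1 = 90.12 kips → 0.75 × 90.12 = 67.6 kips.
Bearing: edge l_c = 1.219, r_n = 38.39 kips; interior l_c = 1.312, r_n = 41.34 kips; R_n = 38.39 + 2·41.34 = 121.1 kips → 90.8 kips.
Block shear: A_gv = 2.203, A_nv = 1.383, A_nt = 0.3516 in²; R_n = min(0.6F_uA_nv, 0.6F_yA_gv) + U_bs·F_u·A_nt = 82.69 kips → 62 kips.
Block shear governs: 62 kips.

62 kips (block shear governs)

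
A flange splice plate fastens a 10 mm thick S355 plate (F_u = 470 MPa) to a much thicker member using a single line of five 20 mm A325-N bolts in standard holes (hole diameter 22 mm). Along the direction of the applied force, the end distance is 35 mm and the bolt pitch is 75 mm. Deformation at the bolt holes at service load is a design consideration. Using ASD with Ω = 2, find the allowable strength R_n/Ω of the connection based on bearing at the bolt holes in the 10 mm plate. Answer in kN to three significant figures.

Per bolt r_n = 1.2 l_c t F_u ≤ 2.4 d t F_u; upper limit = 2.4 × 20 × 10 × 470 / 1000 = 225.6 kN.
Edge bolt: l_c = 35 − 22/2 = 24 mm → 1.2 × 24 × 10 × 470 / 1000 = 135.4 → r_n = 135.4 kN.
Interior bolts: l_c = 75 − 22 = 53 mm → 1.2 × 53 × 10 × 470 / 1000 = 298.9 → r_n = 225.6 kN.
R_n = 1 × 135.4 + 4 × 225.6 = 1038 kN.
Allowable strength R_n/Ω = 1038 / 2 = 519 kN.

519 kN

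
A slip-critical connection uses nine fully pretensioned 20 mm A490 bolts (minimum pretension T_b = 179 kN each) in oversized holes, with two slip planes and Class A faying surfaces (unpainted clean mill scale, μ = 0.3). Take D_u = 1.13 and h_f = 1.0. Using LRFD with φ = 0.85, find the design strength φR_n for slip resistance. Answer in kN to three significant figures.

R_n = μ · D_u · h_f · T_b · n_s · n_b = 0.3 × 1.13 × 1.0 × 179 × 2 × 9 = 1092 kN.
Design strength φR_n = 0.85 × 1092 = 928 kN.

928 kN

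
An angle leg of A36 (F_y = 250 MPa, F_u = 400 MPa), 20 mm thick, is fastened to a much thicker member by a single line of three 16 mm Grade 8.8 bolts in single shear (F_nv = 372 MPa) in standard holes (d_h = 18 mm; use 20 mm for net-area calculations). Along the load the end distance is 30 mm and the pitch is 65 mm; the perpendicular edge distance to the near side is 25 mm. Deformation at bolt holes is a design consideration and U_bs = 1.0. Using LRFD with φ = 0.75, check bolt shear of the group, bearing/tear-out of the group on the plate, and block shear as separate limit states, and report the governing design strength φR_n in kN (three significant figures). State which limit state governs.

168 kN (bolt shear governs)

Bolt shear: A_b = π·16²/4 = 201.1 mm²; R_n = 372 × 201.1 × 3 × 1 / 1000 = 224.4 kN → 0.75 × 224.4 = 168 kN.
Bearing: edge l_c = 21, r_n = 201.6 kN; interior l_c = 47, r_n = 307.2 kN; R_n = 201.6 + 2·307.2 = 816 kN → 612 kN.
Block shear: A_gv = 3200, A_nv = 2200, A_nt = 300 mm²; R_n = min(0.6F_uA_nv, 0.6F_yA_gv) + U_bs·F_u·A_nt = 600 kN → 450 kN.
Bolt shear governs: 168 kN.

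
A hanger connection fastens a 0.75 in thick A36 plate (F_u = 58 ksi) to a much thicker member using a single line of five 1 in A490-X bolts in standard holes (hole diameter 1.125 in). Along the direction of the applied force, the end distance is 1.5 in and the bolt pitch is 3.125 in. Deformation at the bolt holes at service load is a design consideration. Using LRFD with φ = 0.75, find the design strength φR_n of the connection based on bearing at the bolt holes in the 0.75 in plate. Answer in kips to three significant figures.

350 kips

Per bolt r_n = 1.2 l_c t F_u ≤ 2.4 d t F_u; upper limit = 2.4 × 1 × 0.75 × 58 = 104.4 kips.
Edge bolt: l_c = 1.5 − 1.125/2 = 0.9375 in → 1.2 × 0.9375 × 0.75 × 58 = 48.94 → r_n = 48.94 kips.
Interior bolts: l_c = 3.125 − 1.125 = 2 in → 1.2 × 2 × 0.75 × 58 = 104.4 → r_n = 104.4 kips.
R_n = 1 × 48.94 + 4 × 104.4 = 466.5 kips.
Design strength φR_n = 0.75 × 466.5 = 350 kips.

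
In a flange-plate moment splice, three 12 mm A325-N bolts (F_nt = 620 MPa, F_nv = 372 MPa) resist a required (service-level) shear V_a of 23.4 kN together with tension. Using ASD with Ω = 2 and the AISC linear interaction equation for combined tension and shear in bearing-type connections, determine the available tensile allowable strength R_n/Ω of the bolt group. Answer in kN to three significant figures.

97.7 kN

A_b = π·12²/4 = 113.1 mm²; f_rv = 23.4 × 1000 / (3 × 113.1) = 68.97 MPa.
F'_nt = 1.3 F_nt − (Ω F_nt / F_nv) f_rv = 1.3·620 − (2·620/372)·68.97 = 576.1 MPa, capped at F_nt → F'_nt = 576.1 MPa.
R_n = F'_nt · A_b · n = 576.1 × 113.1 × 3 / 1000 = 195.5 kN.
Allowable strength R_n/Ω = 195.5 / 2 = 97.7 kN.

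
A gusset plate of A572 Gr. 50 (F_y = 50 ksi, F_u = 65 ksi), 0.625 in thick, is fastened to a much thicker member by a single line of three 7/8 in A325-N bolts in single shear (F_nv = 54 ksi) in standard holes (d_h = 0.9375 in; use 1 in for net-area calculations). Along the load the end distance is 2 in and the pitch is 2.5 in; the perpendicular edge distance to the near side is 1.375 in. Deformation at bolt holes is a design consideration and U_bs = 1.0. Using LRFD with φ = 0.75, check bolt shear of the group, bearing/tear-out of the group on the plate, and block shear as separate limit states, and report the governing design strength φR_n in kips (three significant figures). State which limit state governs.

Bolt shear: A_b = π·0.875²/4 = 0.6013 in²; R_n = 54 × 0.6013 × 3 × 1 = 97.41 kips → 0.75 × 97.41 = 73.1 kips.
Bearing: edge l_c = 1.531, r_n = 74.65 kips; interior l_c = 1.562, r_n = 76.17 kips; R_n = 74.65 + 2·76.17 = 227 kips → 170 kips.
Block shear: A_gv = 4.375, A_nv = 2.812, A_nt = 0.5469 in²; R_n = min(0.6F_uA_nv, 0.6F_yA_gv) + U_bs·F_u·A_nt = 145.2 kips → 109 kips.
Bolt shear governs: 73.1 kips.

73.1 kips (bolt shear governs)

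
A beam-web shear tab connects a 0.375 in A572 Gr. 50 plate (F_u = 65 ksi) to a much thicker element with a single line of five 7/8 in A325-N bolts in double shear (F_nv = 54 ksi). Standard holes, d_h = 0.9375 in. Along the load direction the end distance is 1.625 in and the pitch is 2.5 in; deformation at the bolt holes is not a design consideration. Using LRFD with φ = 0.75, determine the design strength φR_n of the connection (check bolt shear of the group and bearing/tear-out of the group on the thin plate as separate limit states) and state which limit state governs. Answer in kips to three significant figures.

Bolt shear: A_b = π·0.875²/4 = 0.6013 in²; R_n = 54 × 0.6013 × 5 × 2 = 324.7 kips → 0.75 × 324.7 = 244 kips.
Bearing (1.5 l_c t F_u ≤ 3.0 d t F_u): upper limit = 3.0·0.875·0.375·65 = 63.98 kips.
  Edge l_c = 1.625 − 0.9375/2 = 1.156 → r_n = 42.28 kips; interior l_c = 2.5 − 0.9375 = 1.562 → r_n = 57.13 kips.
  R_n,bearing = 1·42.28 + 4·57.13 = 270.8 kips → 0.75 × 270.8 = 203 kips.
Bearing governs: 203 kips.

203 kips (bearing governs)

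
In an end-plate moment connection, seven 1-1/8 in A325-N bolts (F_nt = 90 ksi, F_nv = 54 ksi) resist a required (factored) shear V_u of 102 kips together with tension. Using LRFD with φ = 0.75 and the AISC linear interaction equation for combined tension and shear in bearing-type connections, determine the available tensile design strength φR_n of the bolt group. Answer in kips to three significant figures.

441 kips

A_b = π·1.125²/4 = 0.994 in²; f_rv = 102 / (7 × 0.994) = 14.66 ksi.
F'_nt = 1.3 F_nt − (F_nt / φF_nv) f_rv = 1.3·90 − (90/(0.75·54))·14.66 = 84.42 ksi, capped at F_nt → F'_nt = 84.42 ksi.
R_n = F'_nt · A_b · n = 84.42 × 0.994 × 7 = 587.4 kips.
Design strength φR_n = 0.75 × 587.4 = 441 kips.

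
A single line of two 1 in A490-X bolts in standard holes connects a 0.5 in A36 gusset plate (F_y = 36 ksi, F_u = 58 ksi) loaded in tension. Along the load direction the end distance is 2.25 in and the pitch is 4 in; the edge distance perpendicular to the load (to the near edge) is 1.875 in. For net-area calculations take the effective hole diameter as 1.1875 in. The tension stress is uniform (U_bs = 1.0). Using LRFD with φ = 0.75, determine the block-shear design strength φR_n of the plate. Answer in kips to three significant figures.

Shear plane L_v = 2.25 + 1·4 = 6.25 in; A_gv = 6.25 × 0.5 = 3.125 in².
A_nv = (6.25 − 1.5·1.1875) × 0.5 = 2.234 in².
A_nt = (1.875 − 0.5·1.1875) × 0.5 = 0.6406 in².
0.6 F_u A_nv = 77.76 kips; 0.6 F_y A_gv = 67.5 kips → shear yielding governs the shear term.
R_n = 67.5 + 1.0 × 58 × 0.6406 = 104.7 kips.
Design strength φR_n = 0.75 × 104.7 = 78.5 kips.

78.5 kips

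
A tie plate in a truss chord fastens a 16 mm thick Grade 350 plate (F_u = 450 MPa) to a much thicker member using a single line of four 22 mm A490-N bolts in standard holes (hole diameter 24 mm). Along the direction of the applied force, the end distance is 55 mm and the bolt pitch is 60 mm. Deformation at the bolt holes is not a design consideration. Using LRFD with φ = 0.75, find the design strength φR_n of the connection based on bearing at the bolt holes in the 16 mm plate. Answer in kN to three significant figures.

1220 kN

Per bolt r_n = 1.5 l_c t F_u ≤ 3.0 d t F_u; upper limit = 3.0 × 22 × 16 × 450 / 1000 = 475.2 kN.
Edge bolt: l_c = 55 − 24/2 = 43 mm → 1.5 × 43 × 16 × 450 / 1000 = 464.4 → r_n = 464.4 kN.
Interior bolts: l_c = 60 − 24 = 36 mm → 1.5 × 36 × 16 × 450 / 1000 = 388.8 → r_n = 388.8 kN.
R_n = 1 × 464.4 + 3 × 388.8 = 1631 kN.
Design strength φR_n = 0.75 × 1631 = 1220 kN.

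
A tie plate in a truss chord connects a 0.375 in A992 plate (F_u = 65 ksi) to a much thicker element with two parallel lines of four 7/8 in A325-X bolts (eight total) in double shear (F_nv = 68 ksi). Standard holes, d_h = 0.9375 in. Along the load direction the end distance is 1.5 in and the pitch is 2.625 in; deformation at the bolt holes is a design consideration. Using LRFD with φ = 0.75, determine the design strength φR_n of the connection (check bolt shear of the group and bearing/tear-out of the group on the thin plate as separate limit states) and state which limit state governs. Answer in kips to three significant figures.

Bolt shear: A_b = π·0.875²/4 = 0.6013 in²; R_n = 68 × 0.6013 × 8 × 2 = 654.2 kips → 0.75 × 654.2 = 491 kips.
Bearing (1.2 l_c t F_u ≤ 2.4 d t F_u): upper limit = 2.4·0.875·0.375·65 = 51.19 kips.
  Edge l_c = 1.5 − 0.9375/2 = 1.031 → r_n = 30.16 kips; interior l_c = 2.625 − 0.9375 = 1.688 → r_n = 49.36 kips.
  R_n,bearing = 2·30.16 + 6·49.36 = 356.5 kips → 0.75 × 356.5 = 267 kips.
Bearing governs: 267 kips.

267 kips (bearing governs)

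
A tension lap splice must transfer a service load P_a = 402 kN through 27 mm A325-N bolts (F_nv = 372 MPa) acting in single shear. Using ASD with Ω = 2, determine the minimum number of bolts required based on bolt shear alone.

4 bolts

A_b = π·27²/4 = 572.6 mm².
Per-bolt allowable strength R_n/Ω = 372 × 572.6 × 1 / 1000 / 2 = 106.5 kN.
n ≥ 402 / 106.5 = 3.775 → use 4 bolts.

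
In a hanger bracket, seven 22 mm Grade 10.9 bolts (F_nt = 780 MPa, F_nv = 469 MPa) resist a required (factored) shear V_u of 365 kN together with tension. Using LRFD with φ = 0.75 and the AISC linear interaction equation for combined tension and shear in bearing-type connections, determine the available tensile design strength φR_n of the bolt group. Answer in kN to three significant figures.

A_b = π·22²/4 = 380.1 mm²; f_rv = 365 × 1000 / (7 × 380.1) = 137.2 MPa.
F'_nt = 1.3 F_nt − (F_nt / φF_nv) f_rv = 1.3·780 − (780/(0.75·469))·137.2 = 709.8 MPa, capped at F_nt → F'_nt = 709.8 MPa.
R_n = F'_nt · A_b · n = 709.8 × 380.1 × 7 / 1000 = 1889 kN.
Design strength φR_n = 0.75 × 1889 = 1420 kN.

1420 kN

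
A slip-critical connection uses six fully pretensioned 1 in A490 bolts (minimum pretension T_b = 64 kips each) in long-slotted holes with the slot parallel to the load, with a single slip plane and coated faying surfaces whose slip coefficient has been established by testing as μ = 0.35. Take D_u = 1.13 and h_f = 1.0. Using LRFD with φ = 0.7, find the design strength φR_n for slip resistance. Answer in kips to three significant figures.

R_n = μ · D_u · h_f · T_b · n_s · n_b = 0.35 × 1.13 × 1.0 × 64 × 1 × 6 = 151.9 kips.
Design strength φR_n = 0.7 × 151.9 = 106 kips.

106 kips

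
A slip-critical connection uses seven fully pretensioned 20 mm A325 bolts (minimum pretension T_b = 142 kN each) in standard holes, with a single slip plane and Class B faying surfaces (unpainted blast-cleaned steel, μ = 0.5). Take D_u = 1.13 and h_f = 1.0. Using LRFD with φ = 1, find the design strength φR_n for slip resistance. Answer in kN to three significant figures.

562 kN

R_n = μ · D_u · h_f · T_b · n_s · n_b = 0.5 × 1.13 × 1.0 × 142 × 1 × 7 = 561.6 kN.
Design strength φR_n = 1 × 561.6 = 562 kN.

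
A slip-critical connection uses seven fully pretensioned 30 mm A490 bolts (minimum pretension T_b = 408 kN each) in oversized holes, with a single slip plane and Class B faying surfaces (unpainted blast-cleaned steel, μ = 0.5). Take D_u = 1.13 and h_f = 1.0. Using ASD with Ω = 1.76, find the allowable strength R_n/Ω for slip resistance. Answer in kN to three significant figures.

R_n = μ · D_u · h_f · T_b · n_s · n_b = 0.5 × 1.13 × 1.0 × 408 × 1 × 7 = 1614 kN.
Allowable strength R_n/Ω = 1614 / 1.76 = 917 kN.

917 kN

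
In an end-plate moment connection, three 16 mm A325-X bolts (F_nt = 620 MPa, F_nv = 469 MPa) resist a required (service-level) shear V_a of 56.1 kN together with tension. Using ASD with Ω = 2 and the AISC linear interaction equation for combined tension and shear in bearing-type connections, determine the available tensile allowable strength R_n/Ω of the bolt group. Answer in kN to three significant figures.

169 kN

A_b = π·16²/4 = 201.1 mm²; f_rv = 56.1 × 1000 / (3 × 201.1) = 93.01 MPa.
F'_nt = 1.3 F_nt − (Ω F_nt / F_nv) f_rv = 1.3·620 − (2·620/469)·93.01 = 560.1 MPa, capped at F_nt → F'_nt = 560.1 MPa.
R_n = F'_nt · A_b · n = 560.1 × 201.1 × 3 / 1000 = 337.8 kN.
Allowable strength R_n/Ω = 337.8 / 2 = 169 kN.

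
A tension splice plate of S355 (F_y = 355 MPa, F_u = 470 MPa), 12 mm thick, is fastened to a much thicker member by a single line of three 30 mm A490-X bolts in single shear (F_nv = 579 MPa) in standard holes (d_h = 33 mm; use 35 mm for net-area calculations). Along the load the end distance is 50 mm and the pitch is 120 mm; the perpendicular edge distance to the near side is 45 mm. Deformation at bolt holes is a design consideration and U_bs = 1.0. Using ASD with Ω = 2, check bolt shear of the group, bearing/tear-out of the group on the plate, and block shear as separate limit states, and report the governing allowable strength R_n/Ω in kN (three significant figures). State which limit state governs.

Bolt shear: A_b = π·30²/4 = 706.9 mm²; R_n = 579 × 706.9 × 3 × 1 / 1000 = 1228 kN → 1228 / 2 = 614 kN.
Bearing: edge l_c = 33.5, r_n = 226.7 kN; interior l_c = 87, r_n = 406.1 kN; R_n = 226.7 + 2·406.1 = 1039 kN → 519 kN.
Block shear: A_gv = 3480, A_nv = 2430, A_nt = 330 mm²; R_n = min(0.6F_uA_nv, 0.6F_yA_gv) + U_bs·F_u·A_nt = 840.4 kN → 420 kN.
Block shear governs: 420 kN.

420 kN (block shear governs)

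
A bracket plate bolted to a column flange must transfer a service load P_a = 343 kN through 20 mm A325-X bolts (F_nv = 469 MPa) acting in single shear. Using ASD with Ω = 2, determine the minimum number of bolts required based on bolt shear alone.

A_b = π·20²/4 = 314.2 mm².
Per-bolt allowable strength R_n/Ω = 469 × 314.2 × 1 / 1000 / 2 = 73.67 kN.
n ≥ 343 / 73.67 = 4.656 → use 5 bolts.

5 bolts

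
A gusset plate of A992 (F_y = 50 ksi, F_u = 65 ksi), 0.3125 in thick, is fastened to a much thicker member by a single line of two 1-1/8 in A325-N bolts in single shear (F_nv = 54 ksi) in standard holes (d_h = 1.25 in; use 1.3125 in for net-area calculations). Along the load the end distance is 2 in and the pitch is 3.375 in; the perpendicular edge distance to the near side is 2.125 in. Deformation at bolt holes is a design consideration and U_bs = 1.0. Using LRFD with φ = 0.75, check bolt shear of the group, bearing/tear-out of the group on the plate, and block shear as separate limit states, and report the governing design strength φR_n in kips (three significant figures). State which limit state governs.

Bolt shear: A_b = π·1.125²/4 = 0.994 in²; R_n = 54 × 0.994 × 2 × 1 = 107.4 kips → 0.75 × 107.4 = 80.5 kips.
Bearing: edge l_c = 1.375, r_n = 33.52 kips; interior l_c = 2.125, r_n = 51.8 kips; R_n = 33.52 + 1·51.8 = 85.31 kips → 64 kips.
Block shear: A_gv = 1.68, A_nv = 1.064, A_nt = 0.459 in²; R_n = min(0.6F_uA_nv, 0.6F_yA_gv) + U_bs·F_u·A_nt = 71.35 kips → 53.5 kips.
Block shear governs: 53.5 kips.

53.5 kips (block shear governs)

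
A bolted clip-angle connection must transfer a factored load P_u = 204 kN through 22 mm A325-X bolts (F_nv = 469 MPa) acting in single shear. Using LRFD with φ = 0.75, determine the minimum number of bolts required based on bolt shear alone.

A_b = π·22²/4 = 380.1 mm².
Per-bolt design strength φR_n = 0.75 × 469 × 380.1 × 1 / 1000 = 133.7 kN.
n ≥ 204 / 133.7 = 1.526 → use 2 bolts.

2 bolts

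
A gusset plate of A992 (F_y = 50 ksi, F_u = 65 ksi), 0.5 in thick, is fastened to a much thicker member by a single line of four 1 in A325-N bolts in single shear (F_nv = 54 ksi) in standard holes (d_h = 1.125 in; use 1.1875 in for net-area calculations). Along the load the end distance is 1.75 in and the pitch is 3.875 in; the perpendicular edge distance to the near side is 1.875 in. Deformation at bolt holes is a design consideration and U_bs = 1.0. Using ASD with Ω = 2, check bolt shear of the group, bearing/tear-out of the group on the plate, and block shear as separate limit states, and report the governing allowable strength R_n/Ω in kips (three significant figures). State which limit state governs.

Bolt shear: A_b = π·1²/4 = 0.7854 in²; R_n = 54 × 0.7854 × 4 × 1 = 169.6 kips → 169.6 / 2 = 84.8 kips.
Bearing: edge l_c = 1.188, r_n = 46.31 kips; interior l_c = 2.75, r_n = 78 kips; R_n = 46.31 + 3·78 = 280.3 kips → 140 kips.
Block shear: A_gv = 6.688, A_nv = 4.609, A_nt = 0.6406 in²; R_n = min(0.6F_uA_nv, 0.6F_yA_gv) + U_bs·F_u·A_nt = 221.4 kips → 111 kips.
Bolt shear governs: 84.8 kips.

84.8 kips (bolt shear governs)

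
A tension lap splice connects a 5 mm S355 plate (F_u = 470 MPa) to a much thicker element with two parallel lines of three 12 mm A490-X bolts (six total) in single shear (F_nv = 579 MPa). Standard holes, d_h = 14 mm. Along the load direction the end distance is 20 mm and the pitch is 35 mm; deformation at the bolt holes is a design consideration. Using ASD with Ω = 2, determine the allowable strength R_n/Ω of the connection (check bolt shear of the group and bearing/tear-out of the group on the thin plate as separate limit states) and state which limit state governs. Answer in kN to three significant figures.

Bolt shear: A_b = π·12²/4 = 113.1 mm²; R_n = 579 × 113.1 × 6 × 1 / 1000 = 392.9 kN → 392.9 / 2 = 196 kN.
Bearing (1.2 l_c t F_u ≤ 2.4 d t F_u): upper limit = 2.4·12·5·470 / 1000 = 67.68 kN.
  Edge l_c = 20 − 14/2 = 13 → r_n = 36.66 kN; interior l_c = 35 − 14 = 21 → r_n = 59.22 kN.
  R_n,bearing = 2·36.66 + 4·59.22 = 310.2 kN → 310.2 / 2 = 155 kN.
Bearing governs: 155 kN.

155 kN (bearing governs)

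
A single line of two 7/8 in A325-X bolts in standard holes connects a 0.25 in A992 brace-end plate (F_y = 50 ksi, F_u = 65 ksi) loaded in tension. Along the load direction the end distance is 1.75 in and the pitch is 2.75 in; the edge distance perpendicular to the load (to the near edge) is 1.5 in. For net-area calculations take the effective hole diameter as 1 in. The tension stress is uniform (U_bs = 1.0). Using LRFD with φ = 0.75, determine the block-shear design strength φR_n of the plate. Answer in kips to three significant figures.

34.1 kips

Shear plane L_v = 1.75 + 1·2.75 = 4.5 in; A_gv = 4.5 × 0.25 = 1.125 in².
A_nv = (4.5 − 1.5·1) × 0.25 = 0.75 in².
A_nt = (1.5 − 0.5·1) × 0.25 = 0.25 in².
0.6 F_u A_nv = 29.25 kips; 0.6 F_y A_gv = 33.75 kips → shear rupture governs the shear term.
R_n = 29.25 + 1.0 × 65 × 0.25 = 45.5 kips.
Design strength φR_n = 0.75 × 45.5 = 34.1 kips.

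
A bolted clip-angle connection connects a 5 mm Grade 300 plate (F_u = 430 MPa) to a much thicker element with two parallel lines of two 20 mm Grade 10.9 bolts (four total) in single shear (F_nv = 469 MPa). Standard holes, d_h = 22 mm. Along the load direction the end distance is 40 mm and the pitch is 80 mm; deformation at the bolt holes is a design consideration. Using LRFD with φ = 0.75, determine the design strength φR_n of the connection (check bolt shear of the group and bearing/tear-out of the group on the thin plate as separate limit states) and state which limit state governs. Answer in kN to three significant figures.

Bolt shear: A_b = π·20²/4 = 314.2 mm²; R_n = 469 × 314.2 × 4 × 1 / 1000 = 589.4 kN → 0.75 × 589.4 = 442 kN.
Bearing (1.2 l_c t F_u ≤ 2.4 d t F_u): upper limit = 2.4·20·5·430 / 1000 = 103.2 kN.
  Edge l_c = 40 − 22/2 = 29 → r_n = 74.82 kN; interior l_c = 80 − 22 = 58 → r_n = 103.2 kN.
  R_n,bearing = 2·74.82 + 2·103.2 = 356 kN → 0.75 × 356 = 267 kN.
Bearing governs: 267 kN.

267 kN (bearing governs)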